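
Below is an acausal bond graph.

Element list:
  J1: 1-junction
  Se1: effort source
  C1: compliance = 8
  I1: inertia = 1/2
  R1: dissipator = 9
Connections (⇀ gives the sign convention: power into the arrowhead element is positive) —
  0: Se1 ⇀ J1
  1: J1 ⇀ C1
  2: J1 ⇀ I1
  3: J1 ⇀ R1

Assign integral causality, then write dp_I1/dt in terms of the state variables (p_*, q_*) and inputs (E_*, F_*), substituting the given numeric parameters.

β0 stroke→J1  (Se1 (Se) sets effort on bond)
β1 stroke→J1  (prefer integral on C1)
β2 stroke→I1  (I1: I, integral causality)
β3 stroke→J1  (J1 flow already set via bond 2)

dp_I1/dt = E_Se1 - 18*p_I1 - q_C1/8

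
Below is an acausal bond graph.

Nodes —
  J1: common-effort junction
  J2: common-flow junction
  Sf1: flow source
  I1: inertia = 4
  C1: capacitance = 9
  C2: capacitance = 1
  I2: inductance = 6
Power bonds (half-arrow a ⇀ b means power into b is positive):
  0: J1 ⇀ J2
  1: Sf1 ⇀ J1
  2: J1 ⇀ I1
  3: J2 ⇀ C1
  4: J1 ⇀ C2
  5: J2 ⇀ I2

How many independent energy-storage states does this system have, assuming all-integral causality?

4  (C1, C2, I1, I2 all integral)

b1 →Sf1  (Sf1 fixes flow; stroke at Sf1)
b2 →I1  (prefer integral on I1)
b3 →J2  (C1 integral (e out))
b4 →J1  (C2 outputs effort q/C2)
b0 →J2  (J1: bond 4 brought effort, rest push out)
b5 →I2  (J2: last free bond brings flow in)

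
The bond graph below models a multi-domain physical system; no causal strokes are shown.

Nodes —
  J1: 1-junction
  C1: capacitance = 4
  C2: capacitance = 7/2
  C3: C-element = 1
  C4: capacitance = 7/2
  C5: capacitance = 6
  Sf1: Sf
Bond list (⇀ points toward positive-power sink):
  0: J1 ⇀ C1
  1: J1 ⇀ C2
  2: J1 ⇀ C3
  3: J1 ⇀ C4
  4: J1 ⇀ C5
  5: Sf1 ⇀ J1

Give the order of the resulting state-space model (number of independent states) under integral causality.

5  (C1, C2, C3, C4, C5 all integral)

bond 5 stroke at Sf1  (Sf1 (Sf) sets flow on bond)
bond 0 stroke at J1  (common-f at J1 fixed by 5)
bond 1 stroke at J1  (J1: bond 5 brought flow, rest push out)
bond 2 stroke at J1  (J1 flow already set via bond 5)
bond 3 stroke at J1  (common-f at J1 fixed by 5)
bond 4 stroke at J1  (J1 flow already set via bond 5)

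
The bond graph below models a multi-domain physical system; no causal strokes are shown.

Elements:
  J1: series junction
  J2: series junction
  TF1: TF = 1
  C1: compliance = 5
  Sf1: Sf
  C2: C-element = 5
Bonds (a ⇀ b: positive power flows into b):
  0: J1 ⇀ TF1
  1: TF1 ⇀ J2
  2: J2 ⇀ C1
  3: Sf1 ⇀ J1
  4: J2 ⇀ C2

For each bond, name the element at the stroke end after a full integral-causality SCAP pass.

#0 |J1
#1 |TF1
#2 |J2
#3 |Sf1
#4 |J2

β3 |Sf1  (Sf1 (Sf) sets flow on bond)
β0 |J1  (common-f at J1 fixed by 3)
β1 |TF1  (TF1 one-in-one-out from 0)
β2 |J2  (J2: bond 1 brought flow, rest push out)
β4 |J2  (common-f at J2 fixed by 1)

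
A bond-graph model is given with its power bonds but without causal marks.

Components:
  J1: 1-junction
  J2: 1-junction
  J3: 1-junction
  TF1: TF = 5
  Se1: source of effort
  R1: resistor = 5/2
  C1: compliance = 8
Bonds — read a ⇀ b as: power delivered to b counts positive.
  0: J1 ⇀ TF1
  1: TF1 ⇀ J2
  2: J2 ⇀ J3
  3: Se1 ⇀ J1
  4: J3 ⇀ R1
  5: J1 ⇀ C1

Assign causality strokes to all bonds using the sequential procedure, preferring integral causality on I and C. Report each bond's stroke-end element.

β0 stroke at TF1
β1 stroke at J2
β2 stroke at J3
β3 stroke at J1
β4 stroke at R1
β5 stroke at J1

#3 |J1  (Se1: effort source, stroke at far end)
#5 |J1  (C1 integral (e out))
#0 |TF1  (J1: last free bond brings flow in)
#1 |J2  (TF1 one-in-one-out from 0)
#2 |J3  (J2 needs exactly one f-in)
#4 |R1  (only one flow-in slot at J3)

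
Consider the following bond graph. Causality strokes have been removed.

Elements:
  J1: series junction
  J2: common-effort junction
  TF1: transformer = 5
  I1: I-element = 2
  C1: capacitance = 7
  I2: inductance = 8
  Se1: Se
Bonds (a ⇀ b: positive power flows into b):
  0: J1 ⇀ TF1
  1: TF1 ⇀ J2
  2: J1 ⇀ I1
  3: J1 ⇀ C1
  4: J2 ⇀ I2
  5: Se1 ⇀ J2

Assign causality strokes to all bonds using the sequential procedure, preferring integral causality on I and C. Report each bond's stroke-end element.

β0 |J1
β1 |TF1
β2 |I1
β3 |J1
β4 |I2
β5 |J2

β5 stroke→J2  (Se1 (Se) sets effort on bond)
β1 stroke→TF1  (J2 effort already set via bond 5)
β4 stroke→I2  (J2: bond 5 brought effort, rest push out)
β0 stroke→J1  (TF TF1: opposite of bond 1)
β2 stroke→I1  (I1: I, integral causality)
β3 stroke→J1  (1-jn J1 has f-setter on 2)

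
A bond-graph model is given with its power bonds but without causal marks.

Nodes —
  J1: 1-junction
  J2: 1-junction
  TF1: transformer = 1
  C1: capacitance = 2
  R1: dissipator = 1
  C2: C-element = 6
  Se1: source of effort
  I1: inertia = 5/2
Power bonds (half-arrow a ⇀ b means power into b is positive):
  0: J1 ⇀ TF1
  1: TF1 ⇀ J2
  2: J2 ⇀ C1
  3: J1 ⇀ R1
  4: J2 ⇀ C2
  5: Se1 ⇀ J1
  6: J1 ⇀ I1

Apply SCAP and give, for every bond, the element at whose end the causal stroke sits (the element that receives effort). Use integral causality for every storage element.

b5 →J1  (Se1: effort source, stroke at far end)
b2 →J2  (prefer integral on C1)
b4 →J2  (C2 integral (e out))
b1 →TF1  (J2: last free bond brings flow in)
b0 →J1  (TF1: transformer flips bond 1)
b6 →I1  (I1: I, integral causality)
b3 →J1  (J1: bond 6 brought flow, rest push out)

β0 →J1
β1 →TF1
β2 →J2
β3 →J1
β4 →J2
β5 →J1
β6 →I1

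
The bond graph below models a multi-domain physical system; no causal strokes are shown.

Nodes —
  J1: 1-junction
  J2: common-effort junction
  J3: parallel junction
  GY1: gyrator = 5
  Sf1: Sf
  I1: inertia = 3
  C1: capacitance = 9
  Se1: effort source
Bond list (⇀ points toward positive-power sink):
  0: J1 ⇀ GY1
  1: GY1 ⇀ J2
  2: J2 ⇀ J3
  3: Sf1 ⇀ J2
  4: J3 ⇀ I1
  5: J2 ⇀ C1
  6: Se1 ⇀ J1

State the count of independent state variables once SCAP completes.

β3 |Sf1  (Sf1 (Sf) sets flow on bond)
β6 |J1  (Se1: effort source, stroke at far end)
β0 |GY1  (closing 1-jn rule on J1)
β1 |GY1  (GY1 both-in/both-out from 0)
β4 |I1  (prefer integral on I1)
β2 |J3  (J3: last free bond brings effort in)
β5 |J2  (only one effort-in slot at J2)

2  (C1, I1 all integral)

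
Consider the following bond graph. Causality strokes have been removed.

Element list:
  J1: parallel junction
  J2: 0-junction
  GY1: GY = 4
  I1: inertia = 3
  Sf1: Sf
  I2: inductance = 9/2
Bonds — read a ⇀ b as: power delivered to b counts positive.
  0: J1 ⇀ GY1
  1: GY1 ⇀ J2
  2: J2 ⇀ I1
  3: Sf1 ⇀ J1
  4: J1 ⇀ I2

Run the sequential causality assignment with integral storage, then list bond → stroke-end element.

β3 |Sf1  (Sf1 fixes flow; stroke at Sf1)
β2 |I1  (I1: I, integral causality)
β1 |J2  (J2 needs exactly one e-in)
β0 |J1  (through GY1, causality inverts; strokes same side of GY1)
β4 |I2  (J1 effort already set via bond 0)

bond 0 stroke→J1
bond 1 stroke→J2
bond 2 stroke→I1
bond 3 stroke→Sf1
bond 4 stroke→I2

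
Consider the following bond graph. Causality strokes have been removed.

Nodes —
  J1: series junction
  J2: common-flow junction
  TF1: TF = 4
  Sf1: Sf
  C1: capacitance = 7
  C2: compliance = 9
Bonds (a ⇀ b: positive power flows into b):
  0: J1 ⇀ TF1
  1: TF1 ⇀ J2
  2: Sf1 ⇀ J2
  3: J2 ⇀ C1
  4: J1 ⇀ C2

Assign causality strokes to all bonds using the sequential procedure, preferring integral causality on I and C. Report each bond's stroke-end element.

β0 |TF1
β1 |J2
β2 |Sf1
β3 |J2
β4 |J1

#2 |Sf1  (source Sf1 imposes f)
#1 |J2  (J2: bond 2 brought flow, rest push out)
#3 |J2  (J2 flow already set via bond 2)
#0 |TF1  (TF1 one-in-one-out from 1)
#4 |J1  (J1: bond 0 brought flow, rest push out)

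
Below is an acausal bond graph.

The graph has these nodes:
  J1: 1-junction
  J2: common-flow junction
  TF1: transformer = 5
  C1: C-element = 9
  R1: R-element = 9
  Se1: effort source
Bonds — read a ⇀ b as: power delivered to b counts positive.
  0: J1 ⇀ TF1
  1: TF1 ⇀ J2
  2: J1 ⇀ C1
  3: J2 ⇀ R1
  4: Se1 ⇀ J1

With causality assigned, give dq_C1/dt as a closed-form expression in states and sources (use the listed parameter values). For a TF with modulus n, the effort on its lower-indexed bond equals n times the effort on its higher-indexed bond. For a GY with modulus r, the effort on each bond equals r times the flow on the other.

β4 →J1  (Se1 (Se) sets effort on bond)
β2 →J1  (C1 integral (e out))
β0 →TF1  (J1: last free bond brings flow in)
β1 →J2  (through TF1, causality passes straight; one stroke at TF1)
β3 →R1  (J2: last free bond brings flow in)

dq_C1/dt = E_Se1/225 - q_C1/2025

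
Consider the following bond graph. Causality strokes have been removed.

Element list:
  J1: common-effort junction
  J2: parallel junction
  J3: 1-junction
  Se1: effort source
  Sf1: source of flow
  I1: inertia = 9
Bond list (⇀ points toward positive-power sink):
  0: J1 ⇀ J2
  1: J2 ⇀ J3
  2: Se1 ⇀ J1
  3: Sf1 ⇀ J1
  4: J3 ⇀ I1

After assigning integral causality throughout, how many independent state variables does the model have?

b2 |J1  (source Se1 imposes e)
b3 |Sf1  (source Sf1 imposes f)
b0 |J2  (J1 effort already set via bond 2)
b1 |J3  (J2: bond 0 brought effort, rest push out)
b4 |I1  (J3 needs exactly one f-in)

1  (I1 all integral)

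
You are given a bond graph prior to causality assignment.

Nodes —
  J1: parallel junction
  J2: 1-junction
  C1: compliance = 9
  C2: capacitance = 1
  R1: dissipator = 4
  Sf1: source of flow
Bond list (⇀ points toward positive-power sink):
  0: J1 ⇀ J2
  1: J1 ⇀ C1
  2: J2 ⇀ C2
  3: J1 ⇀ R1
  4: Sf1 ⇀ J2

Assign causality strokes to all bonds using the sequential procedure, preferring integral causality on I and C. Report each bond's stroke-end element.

bond 4 stroke at Sf1  (source Sf1 imposes f)
bond 0 stroke at J2  (J2 flow already set via bond 4)
bond 2 stroke at J2  (J2: bond 4 brought flow, rest push out)
bond 1 stroke at J1  (C1 outputs effort q/C1)
bond 3 stroke at R1  (0-jn J1 has e-setter on 1)

b0 |J2
b1 |J1
b2 |J2
b3 |R1
b4 |Sf1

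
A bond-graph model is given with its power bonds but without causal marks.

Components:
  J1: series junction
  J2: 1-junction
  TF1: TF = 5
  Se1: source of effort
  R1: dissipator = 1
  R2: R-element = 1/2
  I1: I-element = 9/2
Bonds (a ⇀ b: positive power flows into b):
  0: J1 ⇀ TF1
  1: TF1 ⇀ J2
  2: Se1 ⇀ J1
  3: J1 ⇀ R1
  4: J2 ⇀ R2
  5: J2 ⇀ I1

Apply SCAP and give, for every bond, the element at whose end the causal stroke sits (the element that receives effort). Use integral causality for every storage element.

b2 |J1  (source Se1 imposes e)
b5 |I1  (I1 integral (f out))
b1 |J2  (1-jn J2 has f-setter on 5)
b4 |J2  (1-jn J2 has f-setter on 5)
b0 |TF1  (TF TF1: opposite of bond 1)
b3 |J1  (1-jn J1 has f-setter on 0)

bond 0 |TF1
bond 1 |J2
bond 2 |J1
bond 3 |J1
bond 4 |J2
bond 5 |I1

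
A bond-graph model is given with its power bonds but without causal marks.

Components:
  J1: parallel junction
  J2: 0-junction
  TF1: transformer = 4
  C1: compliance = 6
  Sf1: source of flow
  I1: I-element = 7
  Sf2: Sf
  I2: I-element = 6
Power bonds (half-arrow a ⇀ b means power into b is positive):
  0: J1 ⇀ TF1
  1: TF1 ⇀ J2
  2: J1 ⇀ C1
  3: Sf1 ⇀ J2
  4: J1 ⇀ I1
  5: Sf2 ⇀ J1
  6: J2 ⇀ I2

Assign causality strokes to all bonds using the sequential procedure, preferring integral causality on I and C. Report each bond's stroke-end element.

β3 →Sf1  (Sf1 (Sf) sets flow on bond)
β5 →Sf2  (Sf2 (Sf) sets flow on bond)
β2 →J1  (C1 outputs effort q/C1)
β0 →TF1  (common-e at J1 fixed by 2)
β4 →I1  (J1 effort already set via bond 2)
β1 →J2  (TF TF1: opposite of bond 0)
β6 →I2  (common-e at J2 fixed by 1)

#0 stroke→TF1
#1 stroke→J2
#2 stroke→J1
#3 stroke→Sf1
#4 stroke→I1
#5 stroke→Sf2
#6 stroke→I2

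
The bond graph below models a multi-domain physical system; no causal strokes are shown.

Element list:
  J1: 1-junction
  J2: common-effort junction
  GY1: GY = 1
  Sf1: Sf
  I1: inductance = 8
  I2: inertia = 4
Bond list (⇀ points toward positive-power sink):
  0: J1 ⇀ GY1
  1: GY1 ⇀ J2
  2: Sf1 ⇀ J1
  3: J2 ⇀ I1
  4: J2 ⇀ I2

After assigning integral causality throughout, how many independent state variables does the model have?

2  (I1, I2 all integral)

#2 →Sf1  (Sf1 (Sf) sets flow on bond)
#0 →J1  (common-f at J1 fixed by 2)
#1 →J2  (GY GY1: same side as bond 0)
#3 →I1  (0-jn J2 has e-setter on 1)
#4 →I2  (J2 effort already set via bond 1)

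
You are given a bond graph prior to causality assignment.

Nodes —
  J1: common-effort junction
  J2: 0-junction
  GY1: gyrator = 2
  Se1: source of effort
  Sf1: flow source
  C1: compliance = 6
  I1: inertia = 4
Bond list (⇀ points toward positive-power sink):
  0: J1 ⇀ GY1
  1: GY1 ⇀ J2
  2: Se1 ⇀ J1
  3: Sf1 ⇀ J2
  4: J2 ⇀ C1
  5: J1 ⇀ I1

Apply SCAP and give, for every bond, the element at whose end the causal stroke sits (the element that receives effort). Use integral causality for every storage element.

#0 stroke at GY1
#1 stroke at GY1
#2 stroke at J1
#3 stroke at Sf1
#4 stroke at J2
#5 stroke at I1

β2 stroke→J1  (source Se1 imposes e)
β3 stroke→Sf1  (Sf1 fixes flow; stroke at Sf1)
β0 stroke→GY1  (common-e at J1 fixed by 2)
β5 stroke→I1  (J1: bond 2 brought effort, rest push out)
β1 stroke→GY1  (GY GY1: same side as bond 0)
β4 stroke→J2  (closing 0-jn rule on J2)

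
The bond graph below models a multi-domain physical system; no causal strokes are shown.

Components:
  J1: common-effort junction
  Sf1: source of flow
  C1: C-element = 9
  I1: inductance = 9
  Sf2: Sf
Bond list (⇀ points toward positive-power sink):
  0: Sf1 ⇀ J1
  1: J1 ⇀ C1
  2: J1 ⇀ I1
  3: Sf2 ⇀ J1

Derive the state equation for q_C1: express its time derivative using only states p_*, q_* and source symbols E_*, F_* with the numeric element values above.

b0 stroke at Sf1  (Sf1 fixes flow; stroke at Sf1)
b3 stroke at Sf2  (source Sf2 imposes f)
b1 stroke at J1  (C1 integral (e out))
b2 stroke at I1  (common-e at J1 fixed by 1)

dq_C1/dt = F_Sf1 + F_Sf2 - p_I1/9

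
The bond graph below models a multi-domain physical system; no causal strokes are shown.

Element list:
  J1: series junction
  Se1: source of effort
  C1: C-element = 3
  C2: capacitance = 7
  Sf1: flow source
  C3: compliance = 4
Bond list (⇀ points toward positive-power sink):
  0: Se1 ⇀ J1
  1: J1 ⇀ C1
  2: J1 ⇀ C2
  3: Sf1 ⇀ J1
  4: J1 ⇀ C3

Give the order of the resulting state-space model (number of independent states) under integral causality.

3  (C1, C2, C3 all integral)

β0 stroke→J1  (Se1 (Se) sets effort on bond)
β3 stroke→Sf1  (Sf1 (Sf) sets flow on bond)
β1 stroke→J1  (common-f at J1 fixed by 3)
β2 stroke→J1  (J1 flow already set via bond 3)
β4 stroke→J1  (J1: bond 3 brought flow, rest push out)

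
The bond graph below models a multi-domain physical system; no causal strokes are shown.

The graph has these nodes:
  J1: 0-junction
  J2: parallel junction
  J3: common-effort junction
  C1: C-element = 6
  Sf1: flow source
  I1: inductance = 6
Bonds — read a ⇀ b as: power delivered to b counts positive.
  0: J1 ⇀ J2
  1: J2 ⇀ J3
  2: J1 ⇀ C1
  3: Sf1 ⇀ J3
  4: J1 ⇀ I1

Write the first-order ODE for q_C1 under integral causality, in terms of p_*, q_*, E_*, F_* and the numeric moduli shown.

dq_C1/dt = F_Sf1 - p_I1/6

#3 stroke at Sf1  (Sf1 fixes flow; stroke at Sf1)
#1 stroke at J3  (J3: last free bond brings effort in)
#0 stroke at J2  (J2: last free bond brings effort in)
#2 stroke at J1  (prefer integral on C1)
#4 stroke at I1  (J1: bond 2 brought effort, rest push out)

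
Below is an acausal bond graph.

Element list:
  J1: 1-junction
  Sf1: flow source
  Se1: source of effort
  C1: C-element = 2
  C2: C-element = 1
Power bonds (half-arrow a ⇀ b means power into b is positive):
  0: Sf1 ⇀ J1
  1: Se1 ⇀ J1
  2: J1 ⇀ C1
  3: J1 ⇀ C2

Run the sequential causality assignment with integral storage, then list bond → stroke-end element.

#0 stroke→Sf1  (Sf1: flow source, stroke at near end)
#1 stroke→J1  (Se1 (Se) sets effort on bond)
#2 stroke→J1  (1-jn J1 has f-setter on 0)
#3 stroke→J1  (J1: bond 0 brought flow, rest push out)

bond 0 stroke at Sf1
bond 1 stroke at J1
bond 2 stroke at J1
bond 3 stroke at J1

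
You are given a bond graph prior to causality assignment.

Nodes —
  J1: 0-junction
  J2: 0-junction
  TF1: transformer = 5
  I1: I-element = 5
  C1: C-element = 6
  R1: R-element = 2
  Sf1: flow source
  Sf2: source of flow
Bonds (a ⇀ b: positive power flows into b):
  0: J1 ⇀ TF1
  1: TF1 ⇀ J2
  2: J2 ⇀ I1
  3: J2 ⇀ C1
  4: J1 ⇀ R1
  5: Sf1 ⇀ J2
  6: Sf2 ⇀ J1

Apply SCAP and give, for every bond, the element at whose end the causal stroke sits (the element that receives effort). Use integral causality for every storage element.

bond 0 |J1
bond 1 |TF1
bond 2 |I1
bond 3 |J2
bond 4 |R1
bond 5 |Sf1
bond 6 |Sf2

#5 stroke→Sf1  (Sf1: flow source, stroke at near end)
#6 stroke→Sf2  (Sf2 (Sf) sets flow on bond)
#2 stroke→I1  (prefer integral on I1)
#3 stroke→J2  (C1: C, integral causality)
#1 stroke→TF1  (0-jn J2 has e-setter on 3)
#0 stroke→J1  (TF TF1: opposite of bond 1)
#4 stroke→R1  (0-jn J1 has e-setter on 0)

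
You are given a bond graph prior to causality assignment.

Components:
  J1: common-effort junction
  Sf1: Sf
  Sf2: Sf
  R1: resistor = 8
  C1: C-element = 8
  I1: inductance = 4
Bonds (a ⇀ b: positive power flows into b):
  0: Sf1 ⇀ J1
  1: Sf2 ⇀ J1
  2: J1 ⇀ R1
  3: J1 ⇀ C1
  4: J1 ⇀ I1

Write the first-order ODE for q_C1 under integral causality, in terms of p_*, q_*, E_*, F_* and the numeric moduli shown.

dq_C1/dt = F_Sf1 + F_Sf2 - p_I1/4 - q_C1/64

#0 stroke→Sf1  (Sf1 fixes flow; stroke at Sf1)
#1 stroke→Sf2  (source Sf2 imposes f)
#3 stroke→J1  (prefer integral on C1)
#2 stroke→R1  (0-jn J1 has e-setter on 3)
#4 stroke→I1  (common-e at J1 fixed by 3)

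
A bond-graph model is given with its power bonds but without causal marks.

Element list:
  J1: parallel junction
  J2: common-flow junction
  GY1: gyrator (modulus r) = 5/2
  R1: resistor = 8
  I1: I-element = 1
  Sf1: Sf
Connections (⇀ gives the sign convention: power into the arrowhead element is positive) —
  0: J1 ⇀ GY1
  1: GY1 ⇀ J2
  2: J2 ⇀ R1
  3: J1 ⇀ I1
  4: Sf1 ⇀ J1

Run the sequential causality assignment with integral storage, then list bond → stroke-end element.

bond 4 stroke→Sf1  (Sf1 fixes flow; stroke at Sf1)
bond 3 stroke→I1  (I1 integral (f out))
bond 0 stroke→J1  (closing 0-jn rule on J1)
bond 1 stroke→J2  (GY GY1: same side as bond 0)
bond 2 stroke→R1  (only one flow-in slot at J2)

β0 →J1
β1 →J2
β2 →R1
β3 →I1
β4 →Sf1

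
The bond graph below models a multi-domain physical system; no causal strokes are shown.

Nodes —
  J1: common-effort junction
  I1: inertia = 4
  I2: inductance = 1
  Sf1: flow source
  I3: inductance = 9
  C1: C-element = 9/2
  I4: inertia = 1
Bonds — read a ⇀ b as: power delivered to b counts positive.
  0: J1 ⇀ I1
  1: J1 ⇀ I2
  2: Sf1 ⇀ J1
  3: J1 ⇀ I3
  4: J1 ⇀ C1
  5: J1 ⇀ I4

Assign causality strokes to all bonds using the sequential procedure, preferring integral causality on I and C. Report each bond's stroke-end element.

#0 |I1
#1 |I2
#2 |Sf1
#3 |I3
#4 |J1
#5 |I4

bond 2 |Sf1  (Sf1 (Sf) sets flow on bond)
bond 0 |I1  (prefer integral on I1)
bond 1 |I2  (I2 integral (f out))
bond 3 |I3  (prefer integral on I3)
bond 4 |J1  (C1 integral (e out))
bond 5 |I4  (common-e at J1 fixed by 4)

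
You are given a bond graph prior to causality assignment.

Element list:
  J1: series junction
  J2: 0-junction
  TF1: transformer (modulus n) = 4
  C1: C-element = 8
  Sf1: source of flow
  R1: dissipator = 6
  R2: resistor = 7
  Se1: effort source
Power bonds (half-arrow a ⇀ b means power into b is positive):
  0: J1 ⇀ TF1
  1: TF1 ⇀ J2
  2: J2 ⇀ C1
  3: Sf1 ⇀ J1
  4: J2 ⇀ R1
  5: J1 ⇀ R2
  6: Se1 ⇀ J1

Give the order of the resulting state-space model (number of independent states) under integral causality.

1  (C1 all integral)

#3 →Sf1  (Sf1 fixes flow; stroke at Sf1)
#6 →J1  (Se1 (Se) sets effort on bond)
#0 →J1  (1-jn J1 has f-setter on 3)
#5 →J1  (1-jn J1 has f-setter on 3)
#1 →TF1  (through TF1, causality passes straight; one stroke at TF1)
#2 →J2  (C1: C, integral causality)
#4 →R1  (0-jn J2 has e-setter on 2)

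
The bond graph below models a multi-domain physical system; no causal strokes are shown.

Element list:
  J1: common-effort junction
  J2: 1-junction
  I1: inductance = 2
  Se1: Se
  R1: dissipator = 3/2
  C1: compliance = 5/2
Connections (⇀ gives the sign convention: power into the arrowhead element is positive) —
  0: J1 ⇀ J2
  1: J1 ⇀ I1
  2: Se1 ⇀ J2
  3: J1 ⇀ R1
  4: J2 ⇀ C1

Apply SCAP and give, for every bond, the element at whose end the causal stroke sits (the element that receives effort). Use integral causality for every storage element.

b2 →J2  (Se1: effort source, stroke at far end)
b1 →I1  (I1: I, integral causality)
b4 →J2  (prefer integral on C1)
b0 →J1  (J2: last free bond brings flow in)
b3 →R1  (common-e at J1 fixed by 0)

β0 →J1
β1 →I1
β2 →J2
β3 →R1
β4 →J2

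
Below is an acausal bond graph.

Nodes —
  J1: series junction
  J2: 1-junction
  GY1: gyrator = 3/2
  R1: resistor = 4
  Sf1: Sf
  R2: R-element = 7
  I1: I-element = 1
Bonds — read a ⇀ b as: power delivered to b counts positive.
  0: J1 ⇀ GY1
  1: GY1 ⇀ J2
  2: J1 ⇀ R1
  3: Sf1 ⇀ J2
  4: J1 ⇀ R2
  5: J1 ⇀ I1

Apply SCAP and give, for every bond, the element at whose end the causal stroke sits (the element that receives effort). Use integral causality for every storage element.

#3 |Sf1  (Sf1 (Sf) sets flow on bond)
#1 |J2  (J2 flow already set via bond 3)
#0 |J1  (GY GY1: same side as bond 1)
#5 |I1  (I1 outputs flow p/I1)
#2 |J1  (J1 flow already set via bond 5)
#4 |J1  (1-jn J1 has f-setter on 5)

b0 stroke→J1
b1 stroke→J2
b2 stroke→J1
b3 stroke→Sf1
b4 stroke→J1
b5 stroke→I1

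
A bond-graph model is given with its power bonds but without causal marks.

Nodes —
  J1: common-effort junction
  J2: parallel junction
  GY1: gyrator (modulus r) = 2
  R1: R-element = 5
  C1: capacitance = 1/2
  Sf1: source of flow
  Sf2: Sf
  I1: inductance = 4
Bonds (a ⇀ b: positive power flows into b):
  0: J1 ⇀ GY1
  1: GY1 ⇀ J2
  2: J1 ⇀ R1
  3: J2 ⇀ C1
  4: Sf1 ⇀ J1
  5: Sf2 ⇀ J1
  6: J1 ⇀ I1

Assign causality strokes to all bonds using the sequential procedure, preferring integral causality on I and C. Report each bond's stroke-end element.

#0 stroke at GY1
#1 stroke at GY1
#2 stroke at J1
#3 stroke at J2
#4 stroke at Sf1
#5 stroke at Sf2
#6 stroke at I1

β4 →Sf1  (source Sf1 imposes f)
β5 →Sf2  (Sf2: flow source, stroke at near end)
β3 →J2  (C1 integral (e out))
β1 →GY1  (0-jn J2 has e-setter on 3)
β0 →GY1  (GY GY1: same side as bond 1)
β6 →I1  (I1 integral (f out))
β2 →J1  (only one effort-in slot at J1)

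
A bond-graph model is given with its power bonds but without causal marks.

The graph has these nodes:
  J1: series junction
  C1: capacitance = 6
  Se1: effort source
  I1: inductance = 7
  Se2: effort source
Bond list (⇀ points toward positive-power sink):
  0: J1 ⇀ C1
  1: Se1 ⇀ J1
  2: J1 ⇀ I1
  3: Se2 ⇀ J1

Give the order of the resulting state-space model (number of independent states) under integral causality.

2  (C1, I1 all integral)

b1 stroke→J1  (Se1 (Se) sets effort on bond)
b3 stroke→J1  (Se2: effort source, stroke at far end)
b0 stroke→J1  (C1 integral (e out))
b2 stroke→I1  (J1 needs exactly one f-in)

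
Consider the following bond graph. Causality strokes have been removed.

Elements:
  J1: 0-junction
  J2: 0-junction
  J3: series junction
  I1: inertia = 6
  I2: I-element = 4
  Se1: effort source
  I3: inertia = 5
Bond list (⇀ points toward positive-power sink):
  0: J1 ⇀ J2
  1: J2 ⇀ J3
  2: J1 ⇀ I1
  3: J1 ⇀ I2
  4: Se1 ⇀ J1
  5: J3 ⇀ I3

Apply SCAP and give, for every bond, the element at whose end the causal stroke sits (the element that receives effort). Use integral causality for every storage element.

bond 0 →J2
bond 1 →J3
bond 2 →I1
bond 3 →I2
bond 4 →J1
bond 5 →I3

b4 →J1  (Se1 (Se) sets effort on bond)
b0 →J2  (0-jn J1 has e-setter on 4)
b2 →I1  (J1: bond 4 brought effort, rest push out)
b3 →I2  (common-e at J1 fixed by 4)
b1 →J3  (common-e at J2 fixed by 0)
b5 →I3  (J3: last free bond brings flow in)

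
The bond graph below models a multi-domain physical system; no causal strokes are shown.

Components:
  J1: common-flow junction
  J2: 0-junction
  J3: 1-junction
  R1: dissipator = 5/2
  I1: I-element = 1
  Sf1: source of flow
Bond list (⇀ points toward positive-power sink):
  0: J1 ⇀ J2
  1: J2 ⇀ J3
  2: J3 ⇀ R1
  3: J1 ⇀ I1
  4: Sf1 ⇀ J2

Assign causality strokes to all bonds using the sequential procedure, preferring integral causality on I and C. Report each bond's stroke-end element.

b4 stroke at Sf1  (Sf1 fixes flow; stroke at Sf1)
b3 stroke at I1  (I1: I, integral causality)
b0 stroke at J1  (common-f at J1 fixed by 3)
b1 stroke at J2  (only one effort-in slot at J2)
b2 stroke at J3  (J3 flow already set via bond 1)

bond 0 stroke at J1
bond 1 stroke at J2
bond 2 stroke at J3
bond 3 stroke at I1
bond 4 stroke at Sf1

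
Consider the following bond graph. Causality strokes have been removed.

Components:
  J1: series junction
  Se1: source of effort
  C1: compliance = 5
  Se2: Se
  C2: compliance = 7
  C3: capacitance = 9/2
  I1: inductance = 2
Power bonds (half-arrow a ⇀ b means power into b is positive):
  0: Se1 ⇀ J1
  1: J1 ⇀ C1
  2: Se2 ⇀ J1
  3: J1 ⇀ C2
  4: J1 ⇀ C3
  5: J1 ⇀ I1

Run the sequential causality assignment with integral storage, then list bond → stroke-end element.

bond 0 →J1  (source Se1 imposes e)
bond 2 →J1  (Se2: effort source, stroke at far end)
bond 1 →J1  (C1 outputs effort q/C1)
bond 3 →J1  (C2: C, integral causality)
bond 4 →J1  (prefer integral on C3)
bond 5 →I1  (J1: last free bond brings flow in)

b0 →J1
b1 →J1
b2 →J1
b3 →J1
b4 →J1
b5 →I1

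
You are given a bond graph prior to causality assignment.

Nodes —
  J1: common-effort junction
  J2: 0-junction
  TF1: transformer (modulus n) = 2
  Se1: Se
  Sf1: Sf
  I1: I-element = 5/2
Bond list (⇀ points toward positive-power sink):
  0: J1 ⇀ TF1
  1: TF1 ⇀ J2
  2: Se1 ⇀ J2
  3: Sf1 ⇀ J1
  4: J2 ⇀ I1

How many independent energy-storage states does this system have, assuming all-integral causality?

#2 stroke at J2  (Se1 fixes effort; stroke away)
#3 stroke at Sf1  (Sf1 (Sf) sets flow on bond)
#0 stroke at J1  (closing 0-jn rule on J1)
#1 stroke at TF1  (J2 effort already set via bond 2)
#4 stroke at I1  (common-e at J2 fixed by 2)

1  (I1 all integral)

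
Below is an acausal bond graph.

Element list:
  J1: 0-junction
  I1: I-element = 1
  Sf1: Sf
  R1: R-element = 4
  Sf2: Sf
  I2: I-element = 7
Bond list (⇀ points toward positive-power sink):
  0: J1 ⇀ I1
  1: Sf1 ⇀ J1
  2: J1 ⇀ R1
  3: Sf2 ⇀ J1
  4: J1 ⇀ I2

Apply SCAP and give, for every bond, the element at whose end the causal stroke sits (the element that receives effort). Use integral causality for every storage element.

#1 stroke at Sf1  (Sf1: flow source, stroke at near end)
#3 stroke at Sf2  (Sf2: flow source, stroke at near end)
#0 stroke at I1  (I1 outputs flow p/I1)
#4 stroke at I2  (I2 outputs flow p/I2)
#2 stroke at J1  (closing 0-jn rule on J1)

β0 |I1
β1 |Sf1
β2 |J1
β3 |Sf2
β4 |I2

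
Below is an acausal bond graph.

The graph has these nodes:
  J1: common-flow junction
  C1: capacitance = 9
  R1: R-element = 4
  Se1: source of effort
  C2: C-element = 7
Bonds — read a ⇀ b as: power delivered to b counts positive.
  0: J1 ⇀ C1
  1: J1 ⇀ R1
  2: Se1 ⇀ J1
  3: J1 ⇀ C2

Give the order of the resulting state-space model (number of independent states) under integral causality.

b2 stroke at J1  (source Se1 imposes e)
b0 stroke at J1  (C1: C, integral causality)
b3 stroke at J1  (C2: C, integral causality)
b1 stroke at R1  (only one flow-in slot at J1)

2  (C1, C2 all integral)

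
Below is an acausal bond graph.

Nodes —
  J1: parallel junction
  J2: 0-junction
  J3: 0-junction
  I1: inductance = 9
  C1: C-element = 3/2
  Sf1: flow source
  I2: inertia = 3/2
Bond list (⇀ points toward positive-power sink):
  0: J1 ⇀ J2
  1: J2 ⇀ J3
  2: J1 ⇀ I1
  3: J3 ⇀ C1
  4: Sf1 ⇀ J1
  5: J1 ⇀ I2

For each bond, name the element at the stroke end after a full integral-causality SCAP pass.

β0 →J1
β1 →J2
β2 →I1
β3 →J3
β4 →Sf1
β5 →I2

#4 |Sf1  (source Sf1 imposes f)
#2 |I1  (I1 outputs flow p/I1)
#3 |J3  (C1 outputs effort q/C1)
#1 |J2  (common-e at J3 fixed by 3)
#0 |J1  (0-jn J2 has e-setter on 1)
#5 |I2  (common-e at J1 fixed by 0)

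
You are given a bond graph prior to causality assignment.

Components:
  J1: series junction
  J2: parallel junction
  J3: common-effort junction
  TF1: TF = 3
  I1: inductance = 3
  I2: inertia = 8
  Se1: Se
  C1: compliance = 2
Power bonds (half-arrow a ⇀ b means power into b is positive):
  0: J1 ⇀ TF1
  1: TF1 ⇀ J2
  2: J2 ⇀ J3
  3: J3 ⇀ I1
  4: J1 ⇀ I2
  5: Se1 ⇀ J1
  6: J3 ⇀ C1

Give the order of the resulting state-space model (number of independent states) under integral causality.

3  (C1, I1, I2 all integral)

bond 5 →J1  (Se1 fixes effort; stroke away)
bond 3 →I1  (I1 integral (f out))
bond 4 →I2  (I2 integral (f out))
bond 0 →J1  (common-f at J1 fixed by 4)
bond 1 →TF1  (TF1: transformer flips bond 0)
bond 2 →J2  (only one effort-in slot at J2)
bond 6 →J3  (J3: last free bond brings effort in)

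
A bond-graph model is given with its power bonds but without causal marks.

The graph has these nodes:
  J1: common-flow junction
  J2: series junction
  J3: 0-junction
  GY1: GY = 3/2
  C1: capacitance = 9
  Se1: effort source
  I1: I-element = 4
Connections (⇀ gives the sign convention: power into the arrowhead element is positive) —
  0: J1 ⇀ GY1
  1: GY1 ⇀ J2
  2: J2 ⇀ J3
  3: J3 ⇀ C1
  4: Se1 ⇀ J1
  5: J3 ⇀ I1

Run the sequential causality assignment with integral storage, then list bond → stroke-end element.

b0 stroke→GY1
b1 stroke→GY1
b2 stroke→J2
b3 stroke→J3
b4 stroke→J1
b5 stroke→I1

b4 |J1  (source Se1 imposes e)
b0 |GY1  (closing 1-jn rule on J1)
b1 |GY1  (GY1: gyrator matches bond 0)
b2 |J2  (J2: bond 1 brought flow, rest push out)
b3 |J3  (C1 outputs effort q/C1)
b5 |I1  (common-e at J3 fixed by 3)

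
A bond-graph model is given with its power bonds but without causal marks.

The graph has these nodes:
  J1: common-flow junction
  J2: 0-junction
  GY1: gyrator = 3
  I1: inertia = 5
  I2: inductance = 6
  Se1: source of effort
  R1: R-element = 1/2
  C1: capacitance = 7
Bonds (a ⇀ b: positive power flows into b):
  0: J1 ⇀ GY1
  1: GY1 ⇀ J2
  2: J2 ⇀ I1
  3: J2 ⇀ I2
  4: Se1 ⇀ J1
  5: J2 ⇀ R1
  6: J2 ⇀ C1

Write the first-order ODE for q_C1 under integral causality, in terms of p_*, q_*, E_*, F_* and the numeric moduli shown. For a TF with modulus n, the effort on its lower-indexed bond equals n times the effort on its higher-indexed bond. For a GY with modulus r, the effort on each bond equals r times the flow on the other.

dq_C1/dt = E_Se1/3 - p_I1/5 - p_I2/6 - 2*q_C1/7

β4 →J1  (Se1: effort source, stroke at far end)
β0 →GY1  (only one flow-in slot at J1)
β1 →GY1  (GY1 both-in/both-out from 0)
β2 →I1  (I1: I, integral causality)
β3 →I2  (I2 integral (f out))
β6 →J2  (C1 outputs effort q/C1)
β5 →R1  (0-jn J2 has e-setter on 6)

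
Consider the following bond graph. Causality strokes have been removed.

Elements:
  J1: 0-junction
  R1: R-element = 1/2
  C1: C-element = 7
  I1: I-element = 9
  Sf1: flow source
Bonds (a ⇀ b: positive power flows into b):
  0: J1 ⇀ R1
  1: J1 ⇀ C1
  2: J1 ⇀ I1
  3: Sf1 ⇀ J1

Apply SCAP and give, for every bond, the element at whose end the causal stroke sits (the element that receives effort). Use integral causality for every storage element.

b3 stroke at Sf1  (Sf1 (Sf) sets flow on bond)
b1 stroke at J1  (C1 integral (e out))
b0 stroke at R1  (common-e at J1 fixed by 1)
b2 stroke at I1  (J1: bond 1 brought effort, rest push out)

b0 |R1
b1 |J1
b2 |I1
b3 |Sf1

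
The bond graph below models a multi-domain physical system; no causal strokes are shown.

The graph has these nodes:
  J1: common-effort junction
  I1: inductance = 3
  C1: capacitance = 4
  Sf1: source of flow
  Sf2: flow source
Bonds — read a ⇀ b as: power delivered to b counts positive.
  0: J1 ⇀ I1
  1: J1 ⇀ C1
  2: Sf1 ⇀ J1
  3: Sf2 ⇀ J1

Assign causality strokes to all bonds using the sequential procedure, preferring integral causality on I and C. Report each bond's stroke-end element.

bond 2 stroke at Sf1  (Sf1: flow source, stroke at near end)
bond 3 stroke at Sf2  (Sf2 (Sf) sets flow on bond)
bond 0 stroke at I1  (I1: I, integral causality)
bond 1 stroke at J1  (only one effort-in slot at J1)

bond 0 stroke→I1
bond 1 stroke→J1
bond 2 stroke→Sf1
bond 3 stroke→Sf2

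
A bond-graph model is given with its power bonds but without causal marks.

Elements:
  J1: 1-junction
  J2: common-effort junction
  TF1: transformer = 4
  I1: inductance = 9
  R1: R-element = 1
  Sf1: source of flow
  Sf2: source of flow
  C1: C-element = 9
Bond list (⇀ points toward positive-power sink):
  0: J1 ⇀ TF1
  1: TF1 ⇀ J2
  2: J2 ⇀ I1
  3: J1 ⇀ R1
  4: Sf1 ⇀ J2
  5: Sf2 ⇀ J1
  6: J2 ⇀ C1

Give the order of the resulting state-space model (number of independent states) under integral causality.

2  (C1, I1 all integral)

β4 stroke→Sf1  (Sf1: flow source, stroke at near end)
β5 stroke→Sf2  (source Sf2 imposes f)
β0 stroke→J1  (J1 flow already set via bond 5)
β3 stroke→J1  (common-f at J1 fixed by 5)
β1 stroke→TF1  (TF1: transformer flips bond 0)
β2 stroke→I1  (I1: I, integral causality)
β6 stroke→J2  (only one effort-in slot at J2)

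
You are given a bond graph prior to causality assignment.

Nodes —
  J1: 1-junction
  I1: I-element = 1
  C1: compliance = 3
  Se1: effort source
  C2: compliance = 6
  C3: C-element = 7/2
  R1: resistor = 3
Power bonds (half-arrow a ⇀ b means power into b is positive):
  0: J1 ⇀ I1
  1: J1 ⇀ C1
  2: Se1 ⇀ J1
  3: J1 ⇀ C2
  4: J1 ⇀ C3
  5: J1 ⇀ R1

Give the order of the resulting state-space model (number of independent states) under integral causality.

4  (C1, C2, C3, I1 all integral)

bond 2 stroke→J1  (Se1: effort source, stroke at far end)
bond 0 stroke→I1  (I1 outputs flow p/I1)
bond 1 stroke→J1  (J1: bond 0 brought flow, rest push out)
bond 3 stroke→J1  (J1: bond 0 brought flow, rest push out)
bond 4 stroke→J1  (common-f at J1 fixed by 0)
bond 5 stroke→J1  (J1 flow already set via bond 0)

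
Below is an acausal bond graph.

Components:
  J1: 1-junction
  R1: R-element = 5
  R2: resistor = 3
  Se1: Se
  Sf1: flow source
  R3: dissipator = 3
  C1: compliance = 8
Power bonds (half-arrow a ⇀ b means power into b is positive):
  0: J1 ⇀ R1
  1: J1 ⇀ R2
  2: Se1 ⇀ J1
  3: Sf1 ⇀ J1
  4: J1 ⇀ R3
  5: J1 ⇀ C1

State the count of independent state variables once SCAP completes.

#2 stroke→J1  (Se1: effort source, stroke at far end)
#3 stroke→Sf1  (Sf1: flow source, stroke at near end)
#0 stroke→J1  (J1 flow already set via bond 3)
#1 stroke→J1  (J1: bond 3 brought flow, rest push out)
#4 stroke→J1  (J1: bond 3 brought flow, rest push out)
#5 stroke→J1  (J1 flow already set via bond 3)

1  (C1 all integral)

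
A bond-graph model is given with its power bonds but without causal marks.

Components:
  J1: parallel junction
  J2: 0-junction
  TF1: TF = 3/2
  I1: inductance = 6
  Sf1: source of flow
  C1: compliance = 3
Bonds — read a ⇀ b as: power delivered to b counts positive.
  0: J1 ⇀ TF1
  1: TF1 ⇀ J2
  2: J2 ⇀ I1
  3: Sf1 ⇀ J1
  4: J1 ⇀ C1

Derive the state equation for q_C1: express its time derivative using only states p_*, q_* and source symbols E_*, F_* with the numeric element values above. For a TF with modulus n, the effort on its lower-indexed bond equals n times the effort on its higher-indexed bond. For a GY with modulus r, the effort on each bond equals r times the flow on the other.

dq_C1/dt = F_Sf1 - p_I1/9

b3 stroke→Sf1  (Sf1 (Sf) sets flow on bond)
b2 stroke→I1  (I1 outputs flow p/I1)
b1 stroke→J2  (J2: last free bond brings effort in)
b0 stroke→TF1  (through TF1, causality passes straight; one stroke at TF1)
b4 stroke→J1  (closing 0-jn rule on J1)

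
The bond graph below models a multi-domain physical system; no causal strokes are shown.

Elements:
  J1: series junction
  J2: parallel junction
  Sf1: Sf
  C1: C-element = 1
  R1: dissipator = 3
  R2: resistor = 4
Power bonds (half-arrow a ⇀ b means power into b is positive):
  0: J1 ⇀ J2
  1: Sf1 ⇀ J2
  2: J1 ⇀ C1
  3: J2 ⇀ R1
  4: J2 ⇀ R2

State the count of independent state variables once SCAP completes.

#1 →Sf1  (Sf1 (Sf) sets flow on bond)
#2 →J1  (C1 outputs effort q/C1)
#0 →J2  (J1: last free bond brings flow in)
#3 →R1  (J2: bond 0 brought effort, rest push out)
#4 →R2  (0-jn J2 has e-setter on 0)

1  (C1 all integral)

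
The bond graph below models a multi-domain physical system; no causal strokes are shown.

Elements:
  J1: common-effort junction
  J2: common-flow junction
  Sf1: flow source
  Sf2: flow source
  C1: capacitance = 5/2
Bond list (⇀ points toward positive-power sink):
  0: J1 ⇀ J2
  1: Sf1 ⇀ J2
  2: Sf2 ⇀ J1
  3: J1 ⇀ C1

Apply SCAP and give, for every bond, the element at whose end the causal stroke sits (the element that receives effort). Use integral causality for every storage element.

#1 stroke→Sf1  (source Sf1 imposes f)
#2 stroke→Sf2  (source Sf2 imposes f)
#0 stroke→J2  (common-f at J2 fixed by 1)
#3 stroke→J1  (J1: last free bond brings effort in)

#0 |J2
#1 |Sf1
#2 |Sf2
#3 |J1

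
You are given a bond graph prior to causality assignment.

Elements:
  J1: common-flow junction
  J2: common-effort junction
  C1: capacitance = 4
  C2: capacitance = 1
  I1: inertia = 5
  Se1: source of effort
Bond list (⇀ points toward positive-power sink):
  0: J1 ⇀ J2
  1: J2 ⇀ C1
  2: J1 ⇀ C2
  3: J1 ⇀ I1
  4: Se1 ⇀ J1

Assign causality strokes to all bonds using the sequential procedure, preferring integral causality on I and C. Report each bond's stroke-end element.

#4 stroke→J1  (Se1: effort source, stroke at far end)
#1 stroke→J2  (C1 integral (e out))
#0 stroke→J1  (common-e at J2 fixed by 1)
#2 stroke→J1  (C2 outputs effort q/C2)
#3 stroke→I1  (only one flow-in slot at J1)

#0 stroke at J1
#1 stroke at J2
#2 stroke at J1
#3 stroke at I1
#4 stroke at J1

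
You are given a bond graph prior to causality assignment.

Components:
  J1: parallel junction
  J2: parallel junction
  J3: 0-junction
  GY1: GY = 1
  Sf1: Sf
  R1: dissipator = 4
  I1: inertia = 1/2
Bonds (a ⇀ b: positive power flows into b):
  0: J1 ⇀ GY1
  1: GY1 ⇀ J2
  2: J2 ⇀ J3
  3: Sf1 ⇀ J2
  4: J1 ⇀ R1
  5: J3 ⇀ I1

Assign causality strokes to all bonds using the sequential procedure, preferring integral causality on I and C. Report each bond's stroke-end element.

#3 |Sf1  (Sf1: flow source, stroke at near end)
#5 |I1  (prefer integral on I1)
#2 |J3  (only one effort-in slot at J3)
#1 |J2  (J2: last free bond brings effort in)
#0 |J1  (GY1: gyrator matches bond 1)
#4 |R1  (common-e at J1 fixed by 0)

#0 →J1
#1 →J2
#2 →J3
#3 →Sf1
#4 →R1
#5 →I1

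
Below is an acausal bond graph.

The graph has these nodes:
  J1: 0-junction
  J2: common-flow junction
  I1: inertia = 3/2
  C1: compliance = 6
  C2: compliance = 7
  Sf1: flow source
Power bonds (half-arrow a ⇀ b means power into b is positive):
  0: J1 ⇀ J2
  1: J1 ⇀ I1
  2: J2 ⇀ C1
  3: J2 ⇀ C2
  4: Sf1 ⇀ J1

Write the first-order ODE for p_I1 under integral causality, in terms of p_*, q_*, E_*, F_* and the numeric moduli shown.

dp_I1/dt = q_C1/6 + q_C2/7

b4 stroke at Sf1  (Sf1: flow source, stroke at near end)
b1 stroke at I1  (prefer integral on I1)
b0 stroke at J1  (only one effort-in slot at J1)
b2 stroke at J2  (J2 flow already set via bond 0)
b3 stroke at J2  (1-jn J2 has f-setter on 0)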